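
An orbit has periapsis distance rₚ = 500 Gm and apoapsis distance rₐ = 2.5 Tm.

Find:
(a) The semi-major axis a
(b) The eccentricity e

Convert to SI: rₚ = 500 Gm = 5e+11 m; rₐ = 2.5 Tm = 2.5e+12 m.
(a) a = (rₚ + rₐ) / 2 = (5e+11 + 2.5e+12) / 2 ≈ 1.5e+12 m = 1.5 Tm.
(b) e = (rₐ − rₚ) / (rₐ + rₚ) = (2.5e+12 − 5e+11) / (2.5e+12 + 5e+11) ≈ 0.6667.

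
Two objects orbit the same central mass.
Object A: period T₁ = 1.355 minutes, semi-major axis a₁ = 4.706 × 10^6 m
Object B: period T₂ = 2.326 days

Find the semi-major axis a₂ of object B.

Convert to SI: T₁ = 1.355 minutes = 81.3 s; T₂ = 2.326 days = 200966 s.
Kepler's third law: (T₁/T₂)² = (a₁/a₂)³ ⇒ a₂ = a₁ · (T₂/T₁)^(2/3).
T₂/T₁ = 200966 / 81.3 = 2471.91.
a₂ = 4.706e+06 · (2471.91)^(2/3) m ≈ 8.603e+08 m = 8.603 × 10^8 m.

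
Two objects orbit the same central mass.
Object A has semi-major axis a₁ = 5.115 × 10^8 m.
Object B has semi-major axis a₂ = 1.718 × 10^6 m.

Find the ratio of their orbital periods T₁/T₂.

From Kepler's third law, (T₁/T₂)² = (a₁/a₂)³, so T₁/T₂ = (a₁/a₂)^(3/2).
a₁/a₂ = 5.115e+08 / 1.718e+06 = 297.73.
T₁/T₂ = (297.73)^(3/2) ≈ 5137.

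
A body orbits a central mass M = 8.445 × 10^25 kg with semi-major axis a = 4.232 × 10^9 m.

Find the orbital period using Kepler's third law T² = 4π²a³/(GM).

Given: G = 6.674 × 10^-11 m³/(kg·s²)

GM = G · M = 6.674e-11 · 8.445e+25 = 5.63619e+15 m³/s².
Kepler's third law: T = 2π √(a³ / GM).
Substituting a = 4.232e+09 m and GM = 5.63619e+15 m³/s²:
T = 2π √((4.232e+09)³ / 5.63619e+15) s
T ≈ 2.304e+07 s = 266.7 days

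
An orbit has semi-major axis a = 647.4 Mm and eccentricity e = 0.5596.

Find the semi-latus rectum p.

Convert to SI: a = 647.4 Mm = 6.474e+08 m.
p = a (1 − e²).
p = 6.474e+08 · (1 − (0.5596)²) = 6.474e+08 · 0.686848 ≈ 4.447e+08 m = 444.7 Mm.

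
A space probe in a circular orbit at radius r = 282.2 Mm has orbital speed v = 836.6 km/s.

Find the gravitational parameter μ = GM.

Convert to SI: r = 282.2 Mm = 2.822e+08 m; v = 836.6 km/s = 836600 m/s.
For a circular orbit v² = GM/r, so GM = v² · r.
GM = (836600)² · 2.822e+08 m³/s² ≈ 1.975e+20 m³/s² = 1.975 × 10^20 m³/s².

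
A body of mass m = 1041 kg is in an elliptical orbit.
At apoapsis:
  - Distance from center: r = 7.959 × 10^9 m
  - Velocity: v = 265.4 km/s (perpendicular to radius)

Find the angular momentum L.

Convert to SI: v = 265.4 km/s = 265400 m/s.
Since v is perpendicular to r, L = m · v · r.
L = 1041 · 265400 · 7.959e+09 kg·m²/s ≈ 2.199e+18 kg·m²/s.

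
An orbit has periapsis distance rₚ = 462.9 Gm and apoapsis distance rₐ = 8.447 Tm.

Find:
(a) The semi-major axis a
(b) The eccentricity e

Convert to SI: rₚ = 462.9 Gm = 4.629e+11 m; rₐ = 8.447 Tm = 8.447e+12 m.
(a) a = (rₚ + rₐ) / 2 = (4.629e+11 + 8.447e+12) / 2 ≈ 4.455e+12 m = 4.455 Tm.
(b) e = (rₐ − rₚ) / (rₐ + rₚ) = (8.447e+12 − 4.629e+11) / (8.447e+12 + 4.629e+11) ≈ 0.8961.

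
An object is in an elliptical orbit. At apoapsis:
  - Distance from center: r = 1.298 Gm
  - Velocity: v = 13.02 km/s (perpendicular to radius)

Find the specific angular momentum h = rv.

Convert to SI: r = 1.298 Gm = 1.298e+09 m; v = 13.02 km/s = 13020 m/s.
With v perpendicular to r, h = r · v.
h = 1.298e+09 · 13020 m²/s ≈ 1.69e+13 m²/s.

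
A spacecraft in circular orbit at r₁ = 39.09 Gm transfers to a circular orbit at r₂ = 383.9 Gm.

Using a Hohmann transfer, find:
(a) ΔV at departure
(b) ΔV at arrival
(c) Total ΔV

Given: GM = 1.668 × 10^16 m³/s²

Convert to SI: r₁ = 39.09 Gm = 3.909e+10 m; r₂ = 383.9 Gm = 3.839e+11 m.
Transfer semi-major axis: a_t = (r₁ + r₂)/2 = (3.909e+10 + 3.839e+11)/2 = 2.11495e+11 m.
Circular speeds: v₁ = √(GM/r₁) = 653.229 m/s, v₂ = √(GM/r₂) = 208.444 m/s.
Transfer speeds (vis-viva v² = GM(2/r − 1/a_t)): v₁ᵗ = 880.084 m/s, v₂ᵗ = 89.6132 m/s.
(a) ΔV₁ = |v₁ᵗ − v₁| ≈ 226.9 m/s = 226.9 m/s.
(b) ΔV₂ = |v₂ − v₂ᵗ| ≈ 118.8 m/s = 118.8 m/s.
(c) ΔV_total = ΔV₁ + ΔV₂ ≈ 345.7 m/s = 345.7 m/s.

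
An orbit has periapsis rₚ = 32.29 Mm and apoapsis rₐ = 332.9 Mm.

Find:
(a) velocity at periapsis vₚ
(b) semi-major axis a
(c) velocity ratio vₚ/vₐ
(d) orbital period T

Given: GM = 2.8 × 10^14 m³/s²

Convert to SI: rₚ = 32.29 Mm = 3.229e+07 m; rₐ = 332.9 Mm = 3.329e+08 m.
(a) With a = (rₚ + rₐ)/2 = 1.82595e+08 m, vₚ = √(GM (2/rₚ − 1/a)) = √(2.8e+14 · (2/3.229e+07 − 1/1.82595e+08)) m/s ≈ 3976 m/s
(b) a = (rₚ + rₐ)/2 = (3.229e+07 + 3.329e+08)/2 ≈ 1.826e+08 m
(c) Conservation of angular momentum (rₚvₚ = rₐvₐ) gives vₚ/vₐ = rₐ/rₚ = 3.329e+08/3.229e+07 ≈ 10.31
(d) With a = (rₚ + rₐ)/2 = 1.82595e+08 m, T = 2π √(a³/GM) = 2π √((1.82595e+08)³/2.8e+14) s ≈ 9.265e+05 s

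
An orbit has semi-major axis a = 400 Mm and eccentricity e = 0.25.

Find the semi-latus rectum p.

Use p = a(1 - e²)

Convert to SI: a = 400 Mm = 4e+08 m.
p = a (1 − e²).
p = 4e+08 · (1 − (0.25)²) = 4e+08 · 0.9375 ≈ 3.75e+08 m = 375 Mm.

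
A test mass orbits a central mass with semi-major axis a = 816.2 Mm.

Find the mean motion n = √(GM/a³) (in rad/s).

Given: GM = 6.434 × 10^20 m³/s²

Convert to SI: a = 816.2 Mm = 8.162e+08 m.
n = √(GM / a³).
n = √(6.434e+20 / (8.162e+08)³) rad/s ≈ 0.001088 rad/s.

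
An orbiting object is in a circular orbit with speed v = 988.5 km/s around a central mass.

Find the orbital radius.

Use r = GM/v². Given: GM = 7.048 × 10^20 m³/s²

Convert to SI: v = 988.5 km/s = 988500 m/s.
For a circular orbit, v² = GM / r, so r = GM / v².
r = 7.048e+20 / (988500)² m ≈ 7.213e+08 m = 721.3 Mm.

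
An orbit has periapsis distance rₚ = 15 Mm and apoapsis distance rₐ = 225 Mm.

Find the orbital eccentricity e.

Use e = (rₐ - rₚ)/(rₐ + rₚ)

Convert to SI: rₚ = 15 Mm = 1.5e+07 m; rₐ = 225 Mm = 2.25e+08 m.
e = (rₐ − rₚ) / (rₐ + rₚ).
e = (2.25e+08 − 1.5e+07) / (2.25e+08 + 1.5e+07) = 2.1e+08 / 2.4e+08 ≈ 0.875.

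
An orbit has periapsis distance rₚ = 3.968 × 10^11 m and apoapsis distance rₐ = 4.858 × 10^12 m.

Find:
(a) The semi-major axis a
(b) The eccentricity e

(a) a = (rₚ + rₐ) / 2 = (3.968e+11 + 4.858e+12) / 2 ≈ 2.627e+12 m = 2.627 × 10^12 m.
(b) e = (rₐ − rₚ) / (rₐ + rₚ) = (4.858e+12 − 3.968e+11) / (4.858e+12 + 3.968e+11) ≈ 0.849.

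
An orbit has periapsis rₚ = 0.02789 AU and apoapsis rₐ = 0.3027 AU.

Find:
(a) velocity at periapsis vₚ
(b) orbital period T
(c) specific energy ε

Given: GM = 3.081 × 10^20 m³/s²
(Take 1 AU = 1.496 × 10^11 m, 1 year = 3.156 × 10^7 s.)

Convert to SI: rₚ = 0.02789 AU = 4.17234e+09 m; rₐ = 0.3027 AU = 4.52839e+10 m.
(a) With a = (rₚ + rₐ)/2 = 2.47281e+10 m, vₚ = √(GM (2/rₚ − 1/a)) = √(3.081e+20 · (2/4.17234e+09 − 1/2.47281e+10)) m/s ≈ 3.677e+05 m/s
(b) With a = (rₚ + rₐ)/2 = 2.47281e+10 m, T = 2π √(a³/GM) = 2π √((2.47281e+10)³/3.081e+20) s ≈ 1.392e+06 s
(c) With a = (rₚ + rₐ)/2 = 2.47281e+10 m, ε = −GM/(2a) = −3.081e+20/(2 · 2.47281e+10) J/kg ≈ -6.23e+09 J/kg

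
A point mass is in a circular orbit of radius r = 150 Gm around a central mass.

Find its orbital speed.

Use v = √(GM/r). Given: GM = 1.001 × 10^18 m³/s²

Convert to SI: r = 150 Gm = 1.5e+11 m.
For a circular orbit, gravity supplies the centripetal force, so v = √(GM / r).
v = √(1.001e+18 / 1.5e+11) m/s ≈ 2583 m/s = 2.583 km/s.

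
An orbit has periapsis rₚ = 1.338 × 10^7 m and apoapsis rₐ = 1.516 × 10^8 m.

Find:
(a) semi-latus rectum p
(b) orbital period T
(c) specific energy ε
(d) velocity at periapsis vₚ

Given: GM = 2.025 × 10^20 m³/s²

(a) From a = (rₚ + rₐ)/2 = 8.249e+07 m and e = (rₐ − rₚ)/(rₐ + rₚ) = 0.837799, p = a(1 − e²) = 8.249e+07 · (1 − (0.837799)²) ≈ 2.459e+07 m
(b) With a = (rₚ + rₐ)/2 = 8.249e+07 m, T = 2π √(a³/GM) = 2π √((8.249e+07)³/2.025e+20) s ≈ 330.8 s
(c) With a = (rₚ + rₐ)/2 = 8.249e+07 m, ε = −GM/(2a) = −2.025e+20/(2 · 8.249e+07) J/kg ≈ -1.227e+12 J/kg
(d) With a = (rₚ + rₐ)/2 = 8.249e+07 m, vₚ = √(GM (2/rₚ − 1/a)) = √(2.025e+20 · (2/1.338e+07 − 1/8.249e+07)) m/s ≈ 5.274e+06 m/s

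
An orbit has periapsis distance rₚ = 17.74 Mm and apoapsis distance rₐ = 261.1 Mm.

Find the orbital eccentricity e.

Convert to SI: rₚ = 17.74 Mm = 1.774e+07 m; rₐ = 261.1 Mm = 2.611e+08 m.
e = (rₐ − rₚ) / (rₐ + rₚ).
e = (2.611e+08 − 1.774e+07) / (2.611e+08 + 1.774e+07) = 2.4336e+08 / 2.7884e+08 ≈ 0.8728.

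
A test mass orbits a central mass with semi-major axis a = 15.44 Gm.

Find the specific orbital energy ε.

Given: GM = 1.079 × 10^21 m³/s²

Convert to SI: a = 15.44 Gm = 1.544e+10 m.
ε = −GM / (2a).
ε = −1.079e+21 / (2 · 1.544e+10) J/kg ≈ -3.494e+10 J/kg = -34.94 GJ/kg.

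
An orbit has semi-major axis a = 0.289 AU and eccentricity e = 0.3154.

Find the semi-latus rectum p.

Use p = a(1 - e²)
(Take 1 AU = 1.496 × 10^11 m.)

Convert to SI: a = 0.289 AU = 4.32344e+10 m.
p = a (1 − e²).
p = 4.32344e+10 · (1 − (0.3154)²) = 4.32344e+10 · 0.900523 ≈ 3.893e+10 m = 0.2603 AU.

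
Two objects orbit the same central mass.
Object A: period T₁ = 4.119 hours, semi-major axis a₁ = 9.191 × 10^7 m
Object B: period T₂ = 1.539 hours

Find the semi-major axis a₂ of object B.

Convert to SI: T₁ = 4.119 hours = 14828.4 s; T₂ = 1.539 hours = 5540.4 s.
Kepler's third law: (T₁/T₂)² = (a₁/a₂)³ ⇒ a₂ = a₁ · (T₂/T₁)^(2/3).
T₂/T₁ = 5540.4 / 14828.4 = 0.373634.
a₂ = 9.191e+07 · (0.373634)^(2/3) m ≈ 4.768e+07 m = 4.768 × 10^7 m.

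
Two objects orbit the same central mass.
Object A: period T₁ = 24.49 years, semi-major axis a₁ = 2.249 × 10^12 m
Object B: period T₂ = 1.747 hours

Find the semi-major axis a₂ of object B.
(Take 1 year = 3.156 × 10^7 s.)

Convert to SI: T₁ = 24.49 years = 7.72904e+08 s; T₂ = 1.747 hours = 6289.2 s.
Kepler's third law: (T₁/T₂)² = (a₁/a₂)³ ⇒ a₂ = a₁ · (T₂/T₁)^(2/3).
T₂/T₁ = 6289.2 / 7.72904e+08 = 8.1371e-06.
a₂ = 2.249e+12 · (8.1371e-06)^(2/3) m ≈ 9.098e+08 m = 9.098 × 10^8 m.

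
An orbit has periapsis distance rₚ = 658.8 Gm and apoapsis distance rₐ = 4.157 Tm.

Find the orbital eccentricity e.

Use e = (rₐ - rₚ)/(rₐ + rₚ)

Convert to SI: rₚ = 658.8 Gm = 6.588e+11 m; rₐ = 4.157 Tm = 4.157e+12 m.
e = (rₐ − rₚ) / (rₐ + rₚ).
e = (4.157e+12 − 6.588e+11) / (4.157e+12 + 6.588e+11) = 3.4982e+12 / 4.8158e+12 ≈ 0.7264.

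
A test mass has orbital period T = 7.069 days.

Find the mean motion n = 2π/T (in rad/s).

Convert to SI: T = 7.069 days = 610762 s.
n = 2π / T.
n = 2π / 610762 s ≈ 1.029e-05 rad/s.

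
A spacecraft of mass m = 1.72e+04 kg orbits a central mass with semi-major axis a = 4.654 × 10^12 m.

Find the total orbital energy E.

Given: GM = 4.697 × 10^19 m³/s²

E = −GMm / (2a).
E = −4.697e+19 · 1.72e+04 / (2 · 4.654e+12) J ≈ -8.679e+10 J = -86.79 GJ.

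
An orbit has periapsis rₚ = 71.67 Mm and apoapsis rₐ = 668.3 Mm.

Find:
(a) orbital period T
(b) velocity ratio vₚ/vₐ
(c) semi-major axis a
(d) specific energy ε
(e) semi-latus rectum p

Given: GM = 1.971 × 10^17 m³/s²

Convert to SI: rₚ = 71.67 Mm = 7.167e+07 m; rₐ = 668.3 Mm = 6.683e+08 m.
(a) With a = (rₚ + rₐ)/2 = 3.69985e+08 m, T = 2π √(a³/GM) = 2π √((3.69985e+08)³/1.971e+17) s ≈ 1.007e+05 s
(b) Conservation of angular momentum (rₚvₚ = rₐvₐ) gives vₚ/vₐ = rₐ/rₚ = 6.683e+08/7.167e+07 ≈ 9.325
(c) a = (rₚ + rₐ)/2 = (7.167e+07 + 6.683e+08)/2 ≈ 3.7e+08 m
(d) With a = (rₚ + rₐ)/2 = 3.69985e+08 m, ε = −GM/(2a) = −1.971e+17/(2 · 3.69985e+08) J/kg ≈ -2.664e+08 J/kg
(e) From a = (rₚ + rₐ)/2 = 3.69985e+08 m and e = (rₐ − rₚ)/(rₐ + rₚ) = 0.806289, p = a(1 − e²) = 3.69985e+08 · (1 − (0.806289)²) ≈ 1.295e+08 m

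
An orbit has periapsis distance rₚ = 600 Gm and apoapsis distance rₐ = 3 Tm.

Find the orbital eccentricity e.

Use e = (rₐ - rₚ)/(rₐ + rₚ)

Convert to SI: rₚ = 600 Gm = 6e+11 m; rₐ = 3 Tm = 3e+12 m.
e = (rₐ − rₚ) / (rₐ + rₚ).
e = (3e+12 − 6e+11) / (3e+12 + 6e+11) = 2.4e+12 / 3.6e+12 ≈ 0.6667.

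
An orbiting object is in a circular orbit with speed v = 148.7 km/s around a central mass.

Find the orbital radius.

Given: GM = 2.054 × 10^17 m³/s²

Convert to SI: v = 148.7 km/s = 148700 m/s.
For a circular orbit, v² = GM / r, so r = GM / v².
r = 2.054e+17 / (148700)² m ≈ 9.289e+06 m = 9.289 × 10^6 m.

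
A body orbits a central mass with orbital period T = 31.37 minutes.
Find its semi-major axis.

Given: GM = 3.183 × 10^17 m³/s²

Convert to SI: T = 31.37 minutes = 1882.2 s.
Invert Kepler's third law: a = (GM · T² / (4π²))^(1/3).
Substituting T = 1882.2 s and GM = 3.183e+17 m³/s²:
a = (3.183e+17 · (1882.2)² / (4π²))^(1/3) m
a ≈ 3.057e+07 m = 30.57 Mm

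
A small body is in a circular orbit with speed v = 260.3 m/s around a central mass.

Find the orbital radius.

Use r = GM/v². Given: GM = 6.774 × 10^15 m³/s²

For a circular orbit, v² = GM / r, so r = GM / v².
r = 6.774e+15 / (260.3)² m ≈ 9.998e+10 m = 99.98 Gm.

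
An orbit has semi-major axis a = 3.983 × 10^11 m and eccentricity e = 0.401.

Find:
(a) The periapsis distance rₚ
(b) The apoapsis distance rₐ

(a) rₚ = a(1 − e) = 3.983e+11 · (1 − 0.401) = 3.983e+11 · 0.599 ≈ 2.386e+11 m = 2.386 × 10^11 m.
(b) rₐ = a(1 + e) = 3.983e+11 · (1 + 0.401) = 3.983e+11 · 1.401 ≈ 5.58e+11 m = 5.58 × 10^11 m.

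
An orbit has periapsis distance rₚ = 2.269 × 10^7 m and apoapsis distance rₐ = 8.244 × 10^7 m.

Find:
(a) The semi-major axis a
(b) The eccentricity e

(a) a = (rₚ + rₐ) / 2 = (2.269e+07 + 8.244e+07) / 2 ≈ 5.256e+07 m = 5.256 × 10^7 m.
(b) e = (rₐ − rₚ) / (rₐ + rₚ) = (8.244e+07 − 2.269e+07) / (8.244e+07 + 2.269e+07) ≈ 0.5683.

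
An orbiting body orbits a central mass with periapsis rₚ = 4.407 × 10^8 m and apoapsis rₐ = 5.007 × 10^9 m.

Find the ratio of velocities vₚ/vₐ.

Conservation of angular momentum gives rₚvₚ = rₐvₐ, so vₚ/vₐ = rₐ/rₚ.
vₚ/vₐ = 5.007e+09 / 4.407e+08 ≈ 11.36.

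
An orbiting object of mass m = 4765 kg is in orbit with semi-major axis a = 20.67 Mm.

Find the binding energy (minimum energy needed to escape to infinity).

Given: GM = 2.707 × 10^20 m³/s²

Convert to SI: a = 20.67 Mm = 2.067e+07 m.
Total orbital energy is E = −GMm/(2a); binding energy is E_bind = −E = GMm/(2a).
E_bind = 2.707e+20 · 4765 / (2 · 2.067e+07) J ≈ 3.12e+16 J = 31.2 PJ.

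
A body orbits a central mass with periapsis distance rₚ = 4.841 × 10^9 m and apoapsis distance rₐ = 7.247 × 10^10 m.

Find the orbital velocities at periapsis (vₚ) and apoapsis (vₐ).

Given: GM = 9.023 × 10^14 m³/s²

Use the vis-viva equation v² = GM(2/r − 1/a) with a = (rₚ + rₐ)/2 = (4.841e+09 + 7.247e+10)/2 = 3.86555e+10 m.
vₚ = √(GM · (2/rₚ − 1/a)) = √(9.023e+14 · (2/4.841e+09 − 1/3.86555e+10)) m/s ≈ 591.1 m/s = 591.1 m/s.
vₐ = √(GM · (2/rₐ − 1/a)) = √(9.023e+14 · (2/7.247e+10 − 1/3.86555e+10)) m/s ≈ 39.49 m/s = 39.49 m/s.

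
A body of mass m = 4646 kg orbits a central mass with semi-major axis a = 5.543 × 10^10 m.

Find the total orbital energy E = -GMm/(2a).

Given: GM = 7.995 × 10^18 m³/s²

E = −GMm / (2a).
E = −7.995e+18 · 4646 / (2 · 5.543e+10) J ≈ -3.351e+11 J = -335.1 GJ.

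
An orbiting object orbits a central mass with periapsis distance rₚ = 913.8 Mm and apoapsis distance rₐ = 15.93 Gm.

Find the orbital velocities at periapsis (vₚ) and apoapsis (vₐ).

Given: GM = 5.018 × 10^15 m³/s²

Convert to SI: rₚ = 913.8 Mm = 9.138e+08 m; rₐ = 15.93 Gm = 1.593e+10 m.
Use the vis-viva equation v² = GM(2/r − 1/a) with a = (rₚ + rₐ)/2 = (9.138e+08 + 1.593e+10)/2 = 8.4219e+09 m.
vₚ = √(GM · (2/rₚ − 1/a)) = √(5.018e+15 · (2/9.138e+08 − 1/8.4219e+09)) m/s ≈ 3223 m/s = 3.223 km/s.
vₐ = √(GM · (2/rₐ − 1/a)) = √(5.018e+15 · (2/1.593e+10 − 1/8.4219e+09)) m/s ≈ 184.9 m/s = 184.9 m/s.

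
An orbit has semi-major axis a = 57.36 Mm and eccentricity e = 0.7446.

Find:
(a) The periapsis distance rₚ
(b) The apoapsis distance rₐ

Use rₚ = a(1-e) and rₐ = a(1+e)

Convert to SI: a = 57.36 Mm = 5.736e+07 m.
(a) rₚ = a(1 − e) = 5.736e+07 · (1 − 0.7446) = 5.736e+07 · 0.2554 ≈ 1.465e+07 m = 14.65 Mm.
(b) rₐ = a(1 + e) = 5.736e+07 · (1 + 0.7446) = 5.736e+07 · 1.7446 ≈ 1.001e+08 m = 100.1 Mm.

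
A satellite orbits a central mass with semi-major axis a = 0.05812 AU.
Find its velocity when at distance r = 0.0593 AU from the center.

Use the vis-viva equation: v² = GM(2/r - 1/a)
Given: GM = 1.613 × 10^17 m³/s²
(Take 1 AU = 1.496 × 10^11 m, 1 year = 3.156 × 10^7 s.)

Convert to SI: a = 0.05812 AU = 8.69475e+09 m; r = 0.0593 AU = 8.87128e+09 m.
Vis-viva: v = √(GM · (2/r − 1/a)).
2/r − 1/a = 2/8.87128e+09 − 1/8.69475e+09 = 1.10435e-10 m⁻¹.
v = √(1.613e+17 · 1.10435e-10) m/s ≈ 4221 m/s = 0.8904 AU/year.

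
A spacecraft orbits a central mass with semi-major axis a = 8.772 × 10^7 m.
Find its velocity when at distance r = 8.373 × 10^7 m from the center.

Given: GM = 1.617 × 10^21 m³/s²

Vis-viva: v = √(GM · (2/r − 1/a)).
2/r − 1/a = 2/8.373e+07 − 1/8.772e+07 = 1.24864e-08 m⁻¹.
v = √(1.617e+21 · 1.24864e-08) m/s ≈ 4.493e+06 m/s = 4493 km/s.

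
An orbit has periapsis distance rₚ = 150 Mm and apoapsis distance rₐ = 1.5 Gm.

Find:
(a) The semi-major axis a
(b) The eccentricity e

Convert to SI: rₚ = 150 Mm = 1.5e+08 m; rₐ = 1.5 Gm = 1.5e+09 m.
(a) a = (rₚ + rₐ) / 2 = (1.5e+08 + 1.5e+09) / 2 ≈ 8.25e+08 m = 825 Mm.
(b) e = (rₐ − rₚ) / (rₐ + rₚ) = (1.5e+09 − 1.5e+08) / (1.5e+09 + 1.5e+08) ≈ 0.8182.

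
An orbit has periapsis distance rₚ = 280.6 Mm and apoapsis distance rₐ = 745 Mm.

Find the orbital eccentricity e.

Convert to SI: rₚ = 280.6 Mm = 2.806e+08 m; rₐ = 745 Mm = 7.45e+08 m.
e = (rₐ − rₚ) / (rₐ + rₚ).
e = (7.45e+08 − 2.806e+08) / (7.45e+08 + 2.806e+08) = 4.644e+08 / 1.0256e+09 ≈ 0.4528.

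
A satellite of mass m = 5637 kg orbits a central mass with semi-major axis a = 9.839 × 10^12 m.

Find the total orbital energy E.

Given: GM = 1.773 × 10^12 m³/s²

E = −GMm / (2a).
E = −1.773e+12 · 5637 / (2 · 9.839e+12) J ≈ -507.9 J = -507.9 J.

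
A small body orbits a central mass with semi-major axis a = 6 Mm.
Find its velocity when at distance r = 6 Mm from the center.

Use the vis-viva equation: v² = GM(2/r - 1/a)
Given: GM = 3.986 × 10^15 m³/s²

Convert to SI: a = 6 Mm = 6e+06 m; r = 6 Mm = 6e+06 m.
Vis-viva: v = √(GM · (2/r − 1/a)).
2/r − 1/a = 2/6e+06 − 1/6e+06 = 1.66667e-07 m⁻¹.
v = √(3.986e+15 · 1.66667e-07) m/s ≈ 2.577e+04 m/s = 25.77 km/s.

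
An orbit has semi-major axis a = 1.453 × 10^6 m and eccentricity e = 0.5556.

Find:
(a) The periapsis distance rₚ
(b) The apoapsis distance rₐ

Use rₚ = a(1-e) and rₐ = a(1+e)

(a) rₚ = a(1 − e) = 1.453e+06 · (1 − 0.5556) = 1.453e+06 · 0.4444 ≈ 6.457e+05 m = 6.457 × 10^5 m.
(b) rₐ = a(1 + e) = 1.453e+06 · (1 + 0.5556) = 1.453e+06 · 1.5556 ≈ 2.26e+06 m = 2.26 × 10^6 m.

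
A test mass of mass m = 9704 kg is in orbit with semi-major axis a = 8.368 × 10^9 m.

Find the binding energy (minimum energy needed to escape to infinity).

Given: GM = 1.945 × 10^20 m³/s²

Total orbital energy is E = −GMm/(2a); binding energy is E_bind = −E = GMm/(2a).
E_bind = 1.945e+20 · 9704 / (2 · 8.368e+09) J ≈ 1.128e+14 J = 112.8 TJ.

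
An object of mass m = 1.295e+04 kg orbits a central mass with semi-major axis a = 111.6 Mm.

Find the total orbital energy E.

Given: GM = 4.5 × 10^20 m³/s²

Convert to SI: a = 111.6 Mm = 1.116e+08 m.
E = −GMm / (2a).
E = −4.5e+20 · 1.295e+04 / (2 · 1.116e+08) J ≈ -2.611e+16 J = -26.11 PJ.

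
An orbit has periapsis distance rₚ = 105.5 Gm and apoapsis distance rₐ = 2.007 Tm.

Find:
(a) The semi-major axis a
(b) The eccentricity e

Convert to SI: rₚ = 105.5 Gm = 1.055e+11 m; rₐ = 2.007 Tm = 2.007e+12 m.
(a) a = (rₚ + rₐ) / 2 = (1.055e+11 + 2.007e+12) / 2 ≈ 1.056e+12 m = 1.056 Tm.
(b) e = (rₐ − rₚ) / (rₐ + rₚ) = (2.007e+12 − 1.055e+11) / (2.007e+12 + 1.055e+11) ≈ 0.9001.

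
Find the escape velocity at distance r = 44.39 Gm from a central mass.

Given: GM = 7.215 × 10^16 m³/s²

Convert to SI: r = 44.39 Gm = 4.439e+10 m.
Escape velocity comes from setting total energy to zero: ½v² − GM/r = 0 ⇒ v_esc = √(2GM / r).
v_esc = √(2 · 7.215e+16 / 4.439e+10) m/s ≈ 1803 m/s = 1.803 km/s.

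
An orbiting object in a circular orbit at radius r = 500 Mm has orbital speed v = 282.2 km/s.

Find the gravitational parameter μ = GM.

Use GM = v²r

Convert to SI: r = 500 Mm = 5e+08 m; v = 282.2 km/s = 282200 m/s.
For a circular orbit v² = GM/r, so GM = v² · r.
GM = (282200)² · 5e+08 m³/s² ≈ 3.982e+19 m³/s² = 3.982 × 10^19 m³/s².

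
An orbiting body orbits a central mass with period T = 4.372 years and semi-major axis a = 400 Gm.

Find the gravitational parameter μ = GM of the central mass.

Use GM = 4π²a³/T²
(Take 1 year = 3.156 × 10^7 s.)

Convert to SI: T = 4.372 years = 1.3798e+08 s; a = 400 Gm = 4e+11 m.
GM = 4π² · a³ / T².
GM = 4π² · (4e+11)³ / (1.3798e+08)² m³/s² ≈ 1.327e+20 m³/s² = 1.327 × 10^20 m³/s².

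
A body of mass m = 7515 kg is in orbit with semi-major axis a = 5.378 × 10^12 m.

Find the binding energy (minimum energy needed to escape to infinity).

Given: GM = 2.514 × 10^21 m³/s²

Total orbital energy is E = −GMm/(2a); binding energy is E_bind = −E = GMm/(2a).
E_bind = 2.514e+21 · 7515 / (2 · 5.378e+12) J ≈ 1.756e+12 J = 1.756 TJ.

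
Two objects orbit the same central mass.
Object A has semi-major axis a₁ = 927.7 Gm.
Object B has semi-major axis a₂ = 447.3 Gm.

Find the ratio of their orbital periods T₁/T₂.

Convert to SI: a₁ = 927.7 Gm = 9.277e+11 m; a₂ = 447.3 Gm = 4.473e+11 m.
From Kepler's third law, (T₁/T₂)² = (a₁/a₂)³, so T₁/T₂ = (a₁/a₂)^(3/2).
a₁/a₂ = 9.277e+11 / 4.473e+11 = 2.074.
T₁/T₂ = (2.074)^(3/2) ≈ 2.987.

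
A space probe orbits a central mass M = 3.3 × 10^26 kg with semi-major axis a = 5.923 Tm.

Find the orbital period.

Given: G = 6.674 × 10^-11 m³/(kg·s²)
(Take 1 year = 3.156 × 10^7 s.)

Convert to SI: a = 5.923 Tm = 5.923e+12 m.
GM = G · M = 6.674e-11 · 3.3e+26 = 2.20242e+16 m³/s².
Kepler's third law: T = 2π √(a³ / GM).
Substituting a = 5.923e+12 m and GM = 2.20242e+16 m³/s²:
T = 2π √((5.923e+12)³ / 2.20242e+16) s
T ≈ 6.103e+11 s = 1.934e+04 years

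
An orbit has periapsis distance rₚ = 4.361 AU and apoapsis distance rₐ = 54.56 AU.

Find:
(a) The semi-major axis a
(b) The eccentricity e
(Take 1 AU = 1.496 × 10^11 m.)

Convert to SI: rₚ = 4.361 AU = 6.52406e+11 m; rₐ = 54.56 AU = 8.16218e+12 m.
(a) a = (rₚ + rₐ) / 2 = (6.52406e+11 + 8.16218e+12) / 2 ≈ 4.407e+12 m = 29.46 AU.
(b) e = (rₐ − rₚ) / (rₐ + rₚ) = (8.16218e+12 − 6.52406e+11) / (8.16218e+12 + 6.52406e+11) ≈ 0.852.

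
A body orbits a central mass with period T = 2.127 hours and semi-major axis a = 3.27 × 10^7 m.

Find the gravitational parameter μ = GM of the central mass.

Convert to SI: T = 2.127 hours = 7657.2 s.
GM = 4π² · a³ / T².
GM = 4π² · (3.27e+07)³ / (7657.2)² m³/s² ≈ 2.354e+16 m³/s² = 2.354 × 10^16 m³/s².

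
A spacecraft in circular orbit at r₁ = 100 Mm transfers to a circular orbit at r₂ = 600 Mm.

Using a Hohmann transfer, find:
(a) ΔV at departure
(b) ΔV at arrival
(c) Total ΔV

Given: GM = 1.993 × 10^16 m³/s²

Convert to SI: r₁ = 100 Mm = 1e+08 m; r₂ = 600 Mm = 6e+08 m.
Transfer semi-major axis: a_t = (r₁ + r₂)/2 = (1e+08 + 6e+08)/2 = 3.5e+08 m.
Circular speeds: v₁ = √(GM/r₁) = 14117.4 m/s, v₂ = √(GM/r₂) = 5763.39 m/s.
Transfer speeds (vis-viva v² = GM(2/r − 1/a_t)): v₁ᵗ = 18484 m/s, v₂ᵗ = 3080.66 m/s.
(a) ΔV₁ = |v₁ᵗ − v₁| ≈ 4367 m/s = 4.367 km/s.
(b) ΔV₂ = |v₂ − v₂ᵗ| ≈ 2683 m/s = 2.683 km/s.
(c) ΔV_total = ΔV₁ + ΔV₂ ≈ 7049 m/s = 7.049 km/s.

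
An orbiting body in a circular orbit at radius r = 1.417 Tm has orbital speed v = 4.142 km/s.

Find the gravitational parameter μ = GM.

Convert to SI: r = 1.417 Tm = 1.417e+12 m; v = 4.142 km/s = 4142 m/s.
For a circular orbit v² = GM/r, so GM = v² · r.
GM = (4142)² · 1.417e+12 m³/s² ≈ 2.431e+19 m³/s² = 2.431 × 10^19 m³/s².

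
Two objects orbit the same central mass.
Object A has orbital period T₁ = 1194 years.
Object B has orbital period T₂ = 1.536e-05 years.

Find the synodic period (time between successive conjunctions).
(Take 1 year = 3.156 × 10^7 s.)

Convert to SI: T₁ = 1194 years = 3.76826e+10 s; T₂ = 1.536e-05 years = 484.762 s.
T_syn = |T₁ · T₂ / (T₁ − T₂)|.
T_syn = |3.76826e+10 · 484.762 / (3.76826e+10 − 484.762)| s ≈ 484.8 s = 1.536e-05 years.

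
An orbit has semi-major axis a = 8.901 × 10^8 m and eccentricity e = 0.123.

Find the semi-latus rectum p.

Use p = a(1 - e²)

p = a (1 − e²).
p = 8.901e+08 · (1 − (0.123)²) = 8.901e+08 · 0.984871 ≈ 8.766e+08 m = 8.766 × 10^8 m.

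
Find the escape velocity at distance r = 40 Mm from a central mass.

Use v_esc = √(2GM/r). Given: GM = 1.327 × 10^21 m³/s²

Convert to SI: r = 40 Mm = 4e+07 m.
Escape velocity comes from setting total energy to zero: ½v² − GM/r = 0 ⇒ v_esc = √(2GM / r).
v_esc = √(2 · 1.327e+21 / 4e+07) m/s ≈ 8.146e+06 m/s = 8146 km/s.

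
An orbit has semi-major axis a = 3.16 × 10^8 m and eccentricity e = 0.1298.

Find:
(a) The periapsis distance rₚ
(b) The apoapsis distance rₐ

(a) rₚ = a(1 − e) = 3.16e+08 · (1 − 0.1298) = 3.16e+08 · 0.8702 ≈ 2.75e+08 m = 2.75 × 10^8 m.
(b) rₐ = a(1 + e) = 3.16e+08 · (1 + 0.1298) = 3.16e+08 · 1.1298 ≈ 3.57e+08 m = 3.57 × 10^8 m.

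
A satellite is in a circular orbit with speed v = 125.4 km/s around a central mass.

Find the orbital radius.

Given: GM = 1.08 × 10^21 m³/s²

Convert to SI: v = 125.4 km/s = 125400 m/s.
For a circular orbit, v² = GM / r, so r = GM / v².
r = 1.08e+21 / (125400)² m ≈ 6.868e+10 m = 68.68 Gm.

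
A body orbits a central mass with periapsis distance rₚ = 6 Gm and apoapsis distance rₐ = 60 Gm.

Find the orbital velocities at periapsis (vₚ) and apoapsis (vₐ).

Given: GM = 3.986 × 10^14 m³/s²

Convert to SI: rₚ = 6 Gm = 6e+09 m; rₐ = 60 Gm = 6e+10 m.
Use the vis-viva equation v² = GM(2/r − 1/a) with a = (rₚ + rₐ)/2 = (6e+09 + 6e+10)/2 = 3.3e+10 m.
vₚ = √(GM · (2/rₚ − 1/a)) = √(3.986e+14 · (2/6e+09 − 1/3.3e+10)) m/s ≈ 347.5 m/s = 347.5 m/s.
vₐ = √(GM · (2/rₐ − 1/a)) = √(3.986e+14 · (2/6e+10 − 1/3.3e+10)) m/s ≈ 34.75 m/s = 34.75 m/s.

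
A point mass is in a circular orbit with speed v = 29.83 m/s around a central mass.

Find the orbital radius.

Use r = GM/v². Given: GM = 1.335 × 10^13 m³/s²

For a circular orbit, v² = GM / r, so r = GM / v².
r = 1.335e+13 / (29.83)² m ≈ 1.5e+10 m = 15 Gm.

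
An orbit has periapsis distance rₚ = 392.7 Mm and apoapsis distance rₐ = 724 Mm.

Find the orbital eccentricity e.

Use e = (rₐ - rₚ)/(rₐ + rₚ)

Convert to SI: rₚ = 392.7 Mm = 3.927e+08 m; rₐ = 724 Mm = 7.24e+08 m.
e = (rₐ − rₚ) / (rₐ + rₚ).
e = (7.24e+08 − 3.927e+08) / (7.24e+08 + 3.927e+08) = 3.313e+08 / 1.1167e+09 ≈ 0.2967.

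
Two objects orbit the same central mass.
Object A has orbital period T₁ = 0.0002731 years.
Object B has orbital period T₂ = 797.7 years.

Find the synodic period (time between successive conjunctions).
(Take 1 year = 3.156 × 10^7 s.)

Convert to SI: T₁ = 0.0002731 years = 8619.04 s; T₂ = 797.7 years = 2.51754e+10 s.
T_syn = |T₁ · T₂ / (T₁ − T₂)|.
T_syn = |8619.04 · 2.51754e+10 / (8619.04 − 2.51754e+10)| s ≈ 8619 s = 0.0002731 years.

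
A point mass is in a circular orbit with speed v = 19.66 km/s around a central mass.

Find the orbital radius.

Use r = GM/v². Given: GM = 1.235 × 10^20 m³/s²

Convert to SI: v = 19.66 km/s = 19660 m/s.
For a circular orbit, v² = GM / r, so r = GM / v².
r = 1.235e+20 / (19660)² m ≈ 3.195e+11 m = 3.195 × 10^11 m.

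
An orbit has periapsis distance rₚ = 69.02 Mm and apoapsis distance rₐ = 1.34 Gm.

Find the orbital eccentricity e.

Convert to SI: rₚ = 69.02 Mm = 6.902e+07 m; rₐ = 1.34 Gm = 1.34e+09 m.
e = (rₐ − rₚ) / (rₐ + rₚ).
e = (1.34e+09 − 6.902e+07) / (1.34e+09 + 6.902e+07) = 1.27098e+09 / 1.40902e+09 ≈ 0.902.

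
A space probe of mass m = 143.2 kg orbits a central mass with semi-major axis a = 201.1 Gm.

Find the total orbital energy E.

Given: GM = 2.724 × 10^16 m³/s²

Convert to SI: a = 201.1 Gm = 2.011e+11 m.
E = −GMm / (2a).
E = −2.724e+16 · 143.2 / (2 · 2.011e+11) J ≈ -9.699e+06 J = -9.699 MJ.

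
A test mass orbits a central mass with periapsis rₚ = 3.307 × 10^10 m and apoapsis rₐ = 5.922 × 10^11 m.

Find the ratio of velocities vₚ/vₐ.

Conservation of angular momentum gives rₚvₚ = rₐvₐ, so vₚ/vₐ = rₐ/rₚ.
vₚ/vₐ = 5.922e+11 / 3.307e+10 ≈ 17.91.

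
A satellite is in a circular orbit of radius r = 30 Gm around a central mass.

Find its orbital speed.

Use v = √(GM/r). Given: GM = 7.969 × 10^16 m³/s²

Convert to SI: r = 30 Gm = 3e+10 m.
For a circular orbit, gravity supplies the centripetal force, so v = √(GM / r).
v = √(7.969e+16 / 3e+10) m/s ≈ 1630 m/s = 1.63 km/s.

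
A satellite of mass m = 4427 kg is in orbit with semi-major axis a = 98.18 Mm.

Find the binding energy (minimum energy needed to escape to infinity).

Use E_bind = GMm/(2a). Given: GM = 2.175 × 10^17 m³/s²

Convert to SI: a = 98.18 Mm = 9.818e+07 m.
Total orbital energy is E = −GMm/(2a); binding energy is E_bind = −E = GMm/(2a).
E_bind = 2.175e+17 · 4427 / (2 · 9.818e+07) J ≈ 4.904e+12 J = 4.904 TJ.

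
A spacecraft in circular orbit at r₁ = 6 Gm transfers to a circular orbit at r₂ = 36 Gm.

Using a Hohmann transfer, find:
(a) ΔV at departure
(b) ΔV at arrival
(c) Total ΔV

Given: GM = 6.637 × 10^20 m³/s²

Convert to SI: r₁ = 6 Gm = 6e+09 m; r₂ = 36 Gm = 3.6e+10 m.
Transfer semi-major axis: a_t = (r₁ + r₂)/2 = (6e+09 + 3.6e+10)/2 = 2.1e+10 m.
Circular speeds: v₁ = √(GM/r₁) = 332591 m/s, v₂ = √(GM/r₂) = 135780 m/s.
Transfer speeds (vis-viva v² = GM(2/r − 1/a_t)): v₁ᵗ = 435464 m/s, v₂ᵗ = 72577.3 m/s.
(a) ΔV₁ = |v₁ᵗ − v₁| ≈ 1.029e+05 m/s = 102.9 km/s.
(b) ΔV₂ = |v₂ − v₂ᵗ| ≈ 6.32e+04 m/s = 63.2 km/s.
(c) ΔV_total = ΔV₁ + ΔV₂ ≈ 1.661e+05 m/s = 166.1 km/s.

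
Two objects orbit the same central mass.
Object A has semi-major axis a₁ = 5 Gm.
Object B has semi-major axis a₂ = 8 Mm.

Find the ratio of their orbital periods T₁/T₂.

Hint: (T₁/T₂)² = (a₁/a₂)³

Convert to SI: a₁ = 5 Gm = 5e+09 m; a₂ = 8 Mm = 8e+06 m.
From Kepler's third law, (T₁/T₂)² = (a₁/a₂)³, so T₁/T₂ = (a₁/a₂)^(3/2).
a₁/a₂ = 5e+09 / 8e+06 = 625.
T₁/T₂ = (625)^(3/2) ≈ 1.562e+04.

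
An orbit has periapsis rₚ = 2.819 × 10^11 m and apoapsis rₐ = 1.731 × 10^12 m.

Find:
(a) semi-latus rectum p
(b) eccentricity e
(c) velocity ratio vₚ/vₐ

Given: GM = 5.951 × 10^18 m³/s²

(a) From a = (rₚ + rₐ)/2 = 1.00645e+12 m and e = (rₐ − rₚ)/(rₐ + rₚ) = 0.719907, p = a(1 − e²) = 1.00645e+12 · (1 − (0.719907)²) ≈ 4.848e+11 m
(b) e = (rₐ − rₚ)/(rₐ + rₚ) = (1.731e+12 − 2.819e+11)/(1.731e+12 + 2.819e+11) ≈ 0.7199
(c) Conservation of angular momentum (rₚvₚ = rₐvₐ) gives vₚ/vₐ = rₐ/rₚ = 1.731e+12/2.819e+11 ≈ 6.14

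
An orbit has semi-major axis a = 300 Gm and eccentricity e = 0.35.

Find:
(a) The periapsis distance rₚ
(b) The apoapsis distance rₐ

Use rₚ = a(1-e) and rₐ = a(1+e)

Convert to SI: a = 300 Gm = 3e+11 m.
(a) rₚ = a(1 − e) = 3e+11 · (1 − 0.35) = 3e+11 · 0.65 ≈ 1.95e+11 m = 195 Gm.
(b) rₐ = a(1 + e) = 3e+11 · (1 + 0.35) = 3e+11 · 1.35 ≈ 4.05e+11 m = 405 Gm.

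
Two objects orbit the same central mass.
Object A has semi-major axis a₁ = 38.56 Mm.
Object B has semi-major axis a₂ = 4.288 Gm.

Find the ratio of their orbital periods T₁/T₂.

Convert to SI: a₁ = 38.56 Mm = 3.856e+07 m; a₂ = 4.288 Gm = 4.288e+09 m.
From Kepler's third law, (T₁/T₂)² = (a₁/a₂)³, so T₁/T₂ = (a₁/a₂)^(3/2).
a₁/a₂ = 3.856e+07 / 4.288e+09 = 0.00899254.
T₁/T₂ = (0.00899254)^(3/2) ≈ 0.0008528.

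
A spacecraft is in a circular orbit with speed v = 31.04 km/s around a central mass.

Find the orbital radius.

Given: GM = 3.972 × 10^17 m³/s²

Convert to SI: v = 31.04 km/s = 31040 m/s.
For a circular orbit, v² = GM / r, so r = GM / v².
r = 3.972e+17 / (31040)² m ≈ 4.123e+08 m = 4.123 × 10^8 m.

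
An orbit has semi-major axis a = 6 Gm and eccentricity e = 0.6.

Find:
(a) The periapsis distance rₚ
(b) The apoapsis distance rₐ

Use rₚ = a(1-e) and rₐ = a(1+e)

Convert to SI: a = 6 Gm = 6e+09 m.
(a) rₚ = a(1 − e) = 6e+09 · (1 − 0.6) = 6e+09 · 0.4 ≈ 2.4e+09 m = 2.4 Gm.
(b) rₐ = a(1 + e) = 6e+09 · (1 + 0.6) = 6e+09 · 1.6 ≈ 9.6e+09 m = 9.6 Gm.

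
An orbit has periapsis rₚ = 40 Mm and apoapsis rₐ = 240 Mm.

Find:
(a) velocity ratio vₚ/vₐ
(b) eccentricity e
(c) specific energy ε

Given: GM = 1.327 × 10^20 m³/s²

Convert to SI: rₚ = 40 Mm = 4e+07 m; rₐ = 240 Mm = 2.4e+08 m.
(a) Conservation of angular momentum (rₚvₚ = rₐvₐ) gives vₚ/vₐ = rₐ/rₚ = 2.4e+08/4e+07 ≈ 6
(b) e = (rₐ − rₚ)/(rₐ + rₚ) = (2.4e+08 − 4e+07)/(2.4e+08 + 4e+07) ≈ 0.7143
(c) With a = (rₚ + rₐ)/2 = 1.4e+08 m, ε = −GM/(2a) = −1.327e+20/(2 · 1.4e+08) J/kg ≈ -4.739e+11 J/kg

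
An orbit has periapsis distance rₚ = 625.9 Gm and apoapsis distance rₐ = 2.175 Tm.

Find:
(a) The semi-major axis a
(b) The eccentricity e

Convert to SI: rₚ = 625.9 Gm = 6.259e+11 m; rₐ = 2.175 Tm = 2.175e+12 m.
(a) a = (rₚ + rₐ) / 2 = (6.259e+11 + 2.175e+12) / 2 ≈ 1.4e+12 m = 1.4 Tm.
(b) e = (rₐ − rₚ) / (rₐ + rₚ) = (2.175e+12 − 6.259e+11) / (2.175e+12 + 6.259e+11) ≈ 0.5531.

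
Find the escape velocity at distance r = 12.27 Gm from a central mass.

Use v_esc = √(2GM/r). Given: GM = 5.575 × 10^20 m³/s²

Convert to SI: r = 12.27 Gm = 1.227e+10 m.
Escape velocity comes from setting total energy to zero: ½v² − GM/r = 0 ⇒ v_esc = √(2GM / r).
v_esc = √(2 · 5.575e+20 / 1.227e+10) m/s ≈ 3.014e+05 m/s = 301.4 km/s.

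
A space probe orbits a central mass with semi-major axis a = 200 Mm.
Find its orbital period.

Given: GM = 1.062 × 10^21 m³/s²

Convert to SI: a = 200 Mm = 2e+08 m.
Kepler's third law: T = 2π √(a³ / GM).
Substituting a = 2e+08 m and GM = 1.062e+21 m³/s²:
T = 2π √((2e+08)³ / 1.062e+21) s
T ≈ 545.3 s = 9.089 minutes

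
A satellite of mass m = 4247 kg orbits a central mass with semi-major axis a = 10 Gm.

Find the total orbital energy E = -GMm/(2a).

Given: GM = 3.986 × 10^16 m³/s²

Convert to SI: a = 10 Gm = 1e+10 m.
E = −GMm / (2a).
E = −3.986e+16 · 4247 / (2 · 1e+10) J ≈ -8.464e+09 J = -8.464 GJ.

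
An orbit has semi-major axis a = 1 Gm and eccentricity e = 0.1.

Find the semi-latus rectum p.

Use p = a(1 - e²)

Convert to SI: a = 1 Gm = 1e+09 m.
p = a (1 − e²).
p = 1e+09 · (1 − (0.1)²) = 1e+09 · 0.99 ≈ 9.9e+08 m = 990 Mm.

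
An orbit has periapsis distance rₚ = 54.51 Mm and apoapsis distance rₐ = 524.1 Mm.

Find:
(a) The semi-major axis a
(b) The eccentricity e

Convert to SI: rₚ = 54.51 Mm = 5.451e+07 m; rₐ = 524.1 Mm = 5.241e+08 m.
(a) a = (rₚ + rₐ) / 2 = (5.451e+07 + 5.241e+08) / 2 ≈ 2.893e+08 m = 289.3 Mm.
(b) e = (rₐ − rₚ) / (rₐ + rₚ) = (5.241e+08 − 5.451e+07) / (5.241e+08 + 5.451e+07) ≈ 0.8116.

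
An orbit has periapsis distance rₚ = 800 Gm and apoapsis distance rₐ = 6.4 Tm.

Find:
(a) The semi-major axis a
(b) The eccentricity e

Convert to SI: rₚ = 800 Gm = 8e+11 m; rₐ = 6.4 Tm = 6.4e+12 m.
(a) a = (rₚ + rₐ) / 2 = (8e+11 + 6.4e+12) / 2 ≈ 3.6e+12 m = 3.6 Tm.
(b) e = (rₐ − rₚ) / (rₐ + rₚ) = (6.4e+12 − 8e+11) / (6.4e+12 + 8e+11) ≈ 0.7778.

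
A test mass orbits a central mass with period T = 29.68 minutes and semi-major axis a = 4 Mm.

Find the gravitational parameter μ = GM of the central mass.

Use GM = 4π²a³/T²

Convert to SI: T = 29.68 minutes = 1780.8 s; a = 4 Mm = 4e+06 m.
GM = 4π² · a³ / T².
GM = 4π² · (4e+06)³ / (1780.8)² m³/s² ≈ 7.967e+14 m³/s² = 7.967 × 10^14 m³/s².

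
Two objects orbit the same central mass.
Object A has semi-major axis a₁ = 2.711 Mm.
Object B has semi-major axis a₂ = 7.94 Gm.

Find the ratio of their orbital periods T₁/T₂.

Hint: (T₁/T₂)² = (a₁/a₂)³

Convert to SI: a₁ = 2.711 Mm = 2.711e+06 m; a₂ = 7.94 Gm = 7.94e+09 m.
From Kepler's third law, (T₁/T₂)² = (a₁/a₂)³, so T₁/T₂ = (a₁/a₂)^(3/2).
a₁/a₂ = 2.711e+06 / 7.94e+09 = 0.000341436.
T₁/T₂ = (0.000341436)^(3/2) ≈ 6.309e-06.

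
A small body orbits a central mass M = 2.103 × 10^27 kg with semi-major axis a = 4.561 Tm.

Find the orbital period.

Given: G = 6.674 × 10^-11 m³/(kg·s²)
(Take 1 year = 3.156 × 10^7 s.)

Convert to SI: a = 4.561 Tm = 4.561e+12 m.
GM = G · M = 6.674e-11 · 2.103e+27 = 1.40354e+17 m³/s².
Kepler's third law: T = 2π √(a³ / GM).
Substituting a = 4.561e+12 m and GM = 1.40354e+17 m³/s²:
T = 2π √((4.561e+12)³ / 1.40354e+17) s
T ≈ 1.634e+11 s = 5176 years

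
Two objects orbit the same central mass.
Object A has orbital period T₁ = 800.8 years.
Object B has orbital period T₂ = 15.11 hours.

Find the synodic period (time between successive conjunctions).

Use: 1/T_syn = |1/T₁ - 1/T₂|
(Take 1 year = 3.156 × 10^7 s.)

Convert to SI: T₁ = 800.8 years = 2.52732e+10 s; T₂ = 15.11 hours = 54396 s.
T_syn = |T₁ · T₂ / (T₁ − T₂)|.
T_syn = |2.52732e+10 · 54396 / (2.52732e+10 − 54396)| s ≈ 5.44e+04 s = 15.11 hours.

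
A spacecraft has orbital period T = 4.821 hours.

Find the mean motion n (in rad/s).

Convert to SI: T = 4.821 hours = 17355.6 s.
n = 2π / T.
n = 2π / 17355.6 s ≈ 0.000362 rad/s.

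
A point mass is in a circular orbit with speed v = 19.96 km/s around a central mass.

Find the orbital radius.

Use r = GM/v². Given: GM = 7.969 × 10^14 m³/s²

Convert to SI: v = 19.96 km/s = 19960 m/s.
For a circular orbit, v² = GM / r, so r = GM / v².
r = 7.969e+14 / (19960)² m ≈ 2e+06 m = 2 Mm.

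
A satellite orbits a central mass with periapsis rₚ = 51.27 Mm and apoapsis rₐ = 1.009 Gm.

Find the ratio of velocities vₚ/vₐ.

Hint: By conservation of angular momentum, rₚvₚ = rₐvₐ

Convert to SI: rₚ = 51.27 Mm = 5.127e+07 m; rₐ = 1.009 Gm = 1.009e+09 m.
Conservation of angular momentum gives rₚvₚ = rₐvₐ, so vₚ/vₐ = rₐ/rₚ.
vₚ/vₐ = 1.009e+09 / 5.127e+07 ≈ 19.68.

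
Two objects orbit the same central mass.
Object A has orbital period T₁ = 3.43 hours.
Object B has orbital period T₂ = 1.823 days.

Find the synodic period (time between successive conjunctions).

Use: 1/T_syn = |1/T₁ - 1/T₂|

Convert to SI: T₁ = 3.43 hours = 12348 s; T₂ = 1.823 days = 157507 s.
T_syn = |T₁ · T₂ / (T₁ − T₂)|.
T_syn = |12348 · 157507 / (12348 − 157507)| s ≈ 1.34e+04 s = 3.722 hours.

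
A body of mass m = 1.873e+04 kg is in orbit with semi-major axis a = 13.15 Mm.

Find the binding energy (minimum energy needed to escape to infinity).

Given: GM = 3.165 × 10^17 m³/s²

Convert to SI: a = 13.15 Mm = 1.315e+07 m.
Total orbital energy is E = −GMm/(2a); binding energy is E_bind = −E = GMm/(2a).
E_bind = 3.165e+17 · 1.873e+04 / (2 · 1.315e+07) J ≈ 2.254e+14 J = 225.4 TJ.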